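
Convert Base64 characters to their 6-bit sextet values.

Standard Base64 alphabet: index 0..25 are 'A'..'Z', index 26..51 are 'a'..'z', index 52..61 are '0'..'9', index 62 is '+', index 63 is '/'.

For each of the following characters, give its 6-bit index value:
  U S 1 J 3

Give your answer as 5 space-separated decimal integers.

Answer: 20 18 53 9 55

Derivation:
'U': A..Z range, ord('U') − ord('A') = 20
'S': A..Z range, ord('S') − ord('A') = 18
'1': 0..9 range, 52 + ord('1') − ord('0') = 53
'J': A..Z range, ord('J') − ord('A') = 9
'3': 0..9 range, 52 + ord('3') − ord('0') = 55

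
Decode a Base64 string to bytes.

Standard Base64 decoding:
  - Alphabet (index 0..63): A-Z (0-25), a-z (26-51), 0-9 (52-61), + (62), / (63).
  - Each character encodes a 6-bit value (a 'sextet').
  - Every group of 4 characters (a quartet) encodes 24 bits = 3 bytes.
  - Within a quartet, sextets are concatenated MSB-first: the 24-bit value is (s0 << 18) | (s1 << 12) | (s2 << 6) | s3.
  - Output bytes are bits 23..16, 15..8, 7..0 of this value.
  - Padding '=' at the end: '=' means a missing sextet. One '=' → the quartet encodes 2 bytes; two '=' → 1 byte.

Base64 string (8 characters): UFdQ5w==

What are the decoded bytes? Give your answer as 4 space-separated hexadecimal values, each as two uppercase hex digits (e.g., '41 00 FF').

After char 0 ('U'=20): chars_in_quartet=1 acc=0x14 bytes_emitted=0
After char 1 ('F'=5): chars_in_quartet=2 acc=0x505 bytes_emitted=0
After char 2 ('d'=29): chars_in_quartet=3 acc=0x1415D bytes_emitted=0
After char 3 ('Q'=16): chars_in_quartet=4 acc=0x505750 -> emit 50 57 50, reset; bytes_emitted=3
After char 4 ('5'=57): chars_in_quartet=1 acc=0x39 bytes_emitted=3
After char 5 ('w'=48): chars_in_quartet=2 acc=0xE70 bytes_emitted=3
Padding '==': partial quartet acc=0xE70 -> emit E7; bytes_emitted=4

Answer: 50 57 50 E7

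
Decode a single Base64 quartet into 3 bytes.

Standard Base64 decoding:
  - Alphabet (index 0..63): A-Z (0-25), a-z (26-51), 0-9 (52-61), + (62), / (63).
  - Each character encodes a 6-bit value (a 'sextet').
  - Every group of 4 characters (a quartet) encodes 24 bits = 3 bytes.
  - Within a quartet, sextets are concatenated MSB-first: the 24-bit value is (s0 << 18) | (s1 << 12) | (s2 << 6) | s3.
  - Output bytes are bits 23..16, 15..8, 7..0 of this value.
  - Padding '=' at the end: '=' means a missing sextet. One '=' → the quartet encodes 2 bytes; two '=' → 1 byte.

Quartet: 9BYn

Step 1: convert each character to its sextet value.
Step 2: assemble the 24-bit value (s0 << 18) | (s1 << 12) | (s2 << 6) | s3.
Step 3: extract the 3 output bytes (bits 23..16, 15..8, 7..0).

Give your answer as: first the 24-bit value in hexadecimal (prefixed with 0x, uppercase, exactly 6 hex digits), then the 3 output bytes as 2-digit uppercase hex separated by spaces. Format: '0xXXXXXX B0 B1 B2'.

Sextets: 9=61, B=1, Y=24, n=39
24-bit: (61<<18) | (1<<12) | (24<<6) | 39
      = 0xF40000 | 0x001000 | 0x000600 | 0x000027
      = 0xF41627
Bytes: (v>>16)&0xFF=F4, (v>>8)&0xFF=16, v&0xFF=27

Answer: 0xF41627 F4 16 27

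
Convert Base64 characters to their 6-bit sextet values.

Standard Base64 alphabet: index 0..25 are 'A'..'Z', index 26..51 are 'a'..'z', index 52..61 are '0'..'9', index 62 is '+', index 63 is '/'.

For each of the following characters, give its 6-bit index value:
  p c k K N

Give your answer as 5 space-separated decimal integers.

Answer: 41 28 36 10 13

Derivation:
'p': a..z range, 26 + ord('p') − ord('a') = 41
'c': a..z range, 26 + ord('c') − ord('a') = 28
'k': a..z range, 26 + ord('k') − ord('a') = 36
'K': A..Z range, ord('K') − ord('A') = 10
'N': A..Z range, ord('N') − ord('A') = 13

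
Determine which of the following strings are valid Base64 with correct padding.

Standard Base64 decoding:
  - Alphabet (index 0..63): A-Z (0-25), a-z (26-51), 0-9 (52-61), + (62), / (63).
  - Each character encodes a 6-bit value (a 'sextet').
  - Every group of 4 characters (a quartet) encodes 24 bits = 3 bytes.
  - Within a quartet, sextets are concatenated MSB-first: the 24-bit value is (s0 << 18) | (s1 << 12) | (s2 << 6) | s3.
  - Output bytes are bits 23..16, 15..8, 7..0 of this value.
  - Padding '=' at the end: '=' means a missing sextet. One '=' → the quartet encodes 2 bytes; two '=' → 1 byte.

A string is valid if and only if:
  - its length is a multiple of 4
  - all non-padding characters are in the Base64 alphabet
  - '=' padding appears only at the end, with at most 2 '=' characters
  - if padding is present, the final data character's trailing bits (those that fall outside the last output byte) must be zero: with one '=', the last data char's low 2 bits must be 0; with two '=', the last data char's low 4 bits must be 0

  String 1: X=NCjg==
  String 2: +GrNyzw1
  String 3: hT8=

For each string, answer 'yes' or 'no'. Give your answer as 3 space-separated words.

String 1: 'X=NCjg==' → invalid (bad char(s): ['=']; '=' in middle)
String 2: '+GrNyzw1' → valid
String 3: 'hT8=' → valid

Answer: no yes yes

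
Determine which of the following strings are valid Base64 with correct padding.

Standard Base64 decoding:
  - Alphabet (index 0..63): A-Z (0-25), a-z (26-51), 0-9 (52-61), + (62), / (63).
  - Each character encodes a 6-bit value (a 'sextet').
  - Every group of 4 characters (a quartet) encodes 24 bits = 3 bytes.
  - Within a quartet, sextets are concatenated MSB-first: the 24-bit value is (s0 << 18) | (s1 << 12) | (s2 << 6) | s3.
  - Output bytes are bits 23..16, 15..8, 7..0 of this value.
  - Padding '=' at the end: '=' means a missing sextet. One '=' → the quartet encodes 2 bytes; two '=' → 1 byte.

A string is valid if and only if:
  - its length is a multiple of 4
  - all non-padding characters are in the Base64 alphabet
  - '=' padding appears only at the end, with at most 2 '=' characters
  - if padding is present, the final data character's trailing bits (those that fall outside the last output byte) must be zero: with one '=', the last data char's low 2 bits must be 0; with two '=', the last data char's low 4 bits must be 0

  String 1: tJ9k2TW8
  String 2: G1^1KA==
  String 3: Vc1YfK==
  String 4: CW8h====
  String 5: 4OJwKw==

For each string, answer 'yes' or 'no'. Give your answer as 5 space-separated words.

String 1: 'tJ9k2TW8' → valid
String 2: 'G1^1KA==' → invalid (bad char(s): ['^'])
String 3: 'Vc1YfK==' → invalid (bad trailing bits)
String 4: 'CW8h====' → invalid (4 pad chars (max 2))
String 5: '4OJwKw==' → valid

Answer: yes no no no yes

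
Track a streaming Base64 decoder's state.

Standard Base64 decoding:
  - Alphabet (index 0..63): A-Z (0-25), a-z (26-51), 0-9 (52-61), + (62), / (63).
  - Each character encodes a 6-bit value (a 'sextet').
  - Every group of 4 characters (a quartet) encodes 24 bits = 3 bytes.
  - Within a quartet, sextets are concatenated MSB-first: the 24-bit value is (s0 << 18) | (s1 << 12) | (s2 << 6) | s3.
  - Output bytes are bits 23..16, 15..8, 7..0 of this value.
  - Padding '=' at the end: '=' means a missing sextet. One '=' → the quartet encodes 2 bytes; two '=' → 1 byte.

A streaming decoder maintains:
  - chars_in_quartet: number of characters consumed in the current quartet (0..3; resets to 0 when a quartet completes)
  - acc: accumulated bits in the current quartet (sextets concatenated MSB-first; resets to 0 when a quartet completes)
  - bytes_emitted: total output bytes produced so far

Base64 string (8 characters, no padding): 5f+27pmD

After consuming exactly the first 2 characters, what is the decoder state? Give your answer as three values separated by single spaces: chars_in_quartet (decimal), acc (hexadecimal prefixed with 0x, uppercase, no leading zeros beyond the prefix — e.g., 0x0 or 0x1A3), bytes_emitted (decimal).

After char 0 ('5'=57): chars_in_quartet=1 acc=0x39 bytes_emitted=0
After char 1 ('f'=31): chars_in_quartet=2 acc=0xE5F bytes_emitted=0

Answer: 2 0xE5F 0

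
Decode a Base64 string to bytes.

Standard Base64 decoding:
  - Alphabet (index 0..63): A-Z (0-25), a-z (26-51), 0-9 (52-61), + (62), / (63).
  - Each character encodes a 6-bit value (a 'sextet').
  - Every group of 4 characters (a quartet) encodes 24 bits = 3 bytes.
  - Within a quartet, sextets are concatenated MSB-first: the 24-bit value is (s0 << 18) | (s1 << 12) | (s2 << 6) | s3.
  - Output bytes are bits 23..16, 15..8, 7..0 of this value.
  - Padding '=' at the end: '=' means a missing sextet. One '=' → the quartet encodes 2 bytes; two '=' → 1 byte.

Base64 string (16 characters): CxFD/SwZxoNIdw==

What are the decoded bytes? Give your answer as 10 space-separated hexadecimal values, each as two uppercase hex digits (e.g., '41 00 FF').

Answer: 0B 11 43 FD 2C 19 C6 83 48 77

Derivation:
After char 0 ('C'=2): chars_in_quartet=1 acc=0x2 bytes_emitted=0
After char 1 ('x'=49): chars_in_quartet=2 acc=0xB1 bytes_emitted=0
After char 2 ('F'=5): chars_in_quartet=3 acc=0x2C45 bytes_emitted=0
After char 3 ('D'=3): chars_in_quartet=4 acc=0xB1143 -> emit 0B 11 43, reset; bytes_emitted=3
After char 4 ('/'=63): chars_in_quartet=1 acc=0x3F bytes_emitted=3
After char 5 ('S'=18): chars_in_quartet=2 acc=0xFD2 bytes_emitted=3
After char 6 ('w'=48): chars_in_quartet=3 acc=0x3F4B0 bytes_emitted=3
After char 7 ('Z'=25): chars_in_quartet=4 acc=0xFD2C19 -> emit FD 2C 19, reset; bytes_emitted=6
After char 8 ('x'=49): chars_in_quartet=1 acc=0x31 bytes_emitted=6
After char 9 ('o'=40): chars_in_quartet=2 acc=0xC68 bytes_emitted=6
After char 10 ('N'=13): chars_in_quartet=3 acc=0x31A0D bytes_emitted=6
After char 11 ('I'=8): chars_in_quartet=4 acc=0xC68348 -> emit C6 83 48, reset; bytes_emitted=9
After char 12 ('d'=29): chars_in_quartet=1 acc=0x1D bytes_emitted=9
After char 13 ('w'=48): chars_in_quartet=2 acc=0x770 bytes_emitted=9
Padding '==': partial quartet acc=0x770 -> emit 77; bytes_emitted=10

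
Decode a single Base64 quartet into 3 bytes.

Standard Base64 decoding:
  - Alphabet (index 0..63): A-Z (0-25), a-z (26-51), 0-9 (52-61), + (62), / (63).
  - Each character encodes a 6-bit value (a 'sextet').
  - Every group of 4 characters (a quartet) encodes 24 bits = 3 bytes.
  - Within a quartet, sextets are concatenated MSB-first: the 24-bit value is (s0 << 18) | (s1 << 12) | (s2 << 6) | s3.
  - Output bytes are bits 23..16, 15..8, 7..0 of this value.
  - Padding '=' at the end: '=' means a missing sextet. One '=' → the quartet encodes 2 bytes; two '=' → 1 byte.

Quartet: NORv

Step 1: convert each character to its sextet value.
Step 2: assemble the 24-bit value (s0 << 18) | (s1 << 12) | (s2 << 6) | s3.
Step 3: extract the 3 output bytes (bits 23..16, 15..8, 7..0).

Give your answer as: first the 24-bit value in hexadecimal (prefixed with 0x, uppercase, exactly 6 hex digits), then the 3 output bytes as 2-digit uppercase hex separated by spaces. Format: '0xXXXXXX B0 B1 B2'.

Sextets: N=13, O=14, R=17, v=47
24-bit: (13<<18) | (14<<12) | (17<<6) | 47
      = 0x340000 | 0x00E000 | 0x000440 | 0x00002F
      = 0x34E46F
Bytes: (v>>16)&0xFF=34, (v>>8)&0xFF=E4, v&0xFF=6F

Answer: 0x34E46F 34 E4 6F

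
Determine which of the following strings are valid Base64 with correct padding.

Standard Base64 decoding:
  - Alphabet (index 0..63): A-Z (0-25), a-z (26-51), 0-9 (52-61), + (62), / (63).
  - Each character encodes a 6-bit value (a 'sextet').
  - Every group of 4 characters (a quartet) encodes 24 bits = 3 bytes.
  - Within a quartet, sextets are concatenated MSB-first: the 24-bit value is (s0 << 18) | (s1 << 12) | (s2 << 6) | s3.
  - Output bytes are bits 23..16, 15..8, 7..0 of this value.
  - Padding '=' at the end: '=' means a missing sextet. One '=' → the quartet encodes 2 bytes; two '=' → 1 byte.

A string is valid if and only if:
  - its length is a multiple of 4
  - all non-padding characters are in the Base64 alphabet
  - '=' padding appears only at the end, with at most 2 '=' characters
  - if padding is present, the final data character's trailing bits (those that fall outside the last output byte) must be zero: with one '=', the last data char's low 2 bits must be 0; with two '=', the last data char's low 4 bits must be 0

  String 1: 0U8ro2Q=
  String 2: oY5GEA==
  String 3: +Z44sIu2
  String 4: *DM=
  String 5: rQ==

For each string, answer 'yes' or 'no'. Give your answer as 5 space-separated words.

Answer: yes yes yes no yes

Derivation:
String 1: '0U8ro2Q=' → valid
String 2: 'oY5GEA==' → valid
String 3: '+Z44sIu2' → valid
String 4: '*DM=' → invalid (bad char(s): ['*'])
String 5: 'rQ==' → valid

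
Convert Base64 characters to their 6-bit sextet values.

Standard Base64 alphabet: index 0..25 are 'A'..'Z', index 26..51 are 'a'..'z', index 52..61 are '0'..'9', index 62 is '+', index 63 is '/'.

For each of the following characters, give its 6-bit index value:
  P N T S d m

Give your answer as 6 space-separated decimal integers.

Answer: 15 13 19 18 29 38

Derivation:
'P': A..Z range, ord('P') − ord('A') = 15
'N': A..Z range, ord('N') − ord('A') = 13
'T': A..Z range, ord('T') − ord('A') = 19
'S': A..Z range, ord('S') − ord('A') = 18
'd': a..z range, 26 + ord('d') − ord('a') = 29
'm': a..z range, 26 + ord('m') − ord('a') = 38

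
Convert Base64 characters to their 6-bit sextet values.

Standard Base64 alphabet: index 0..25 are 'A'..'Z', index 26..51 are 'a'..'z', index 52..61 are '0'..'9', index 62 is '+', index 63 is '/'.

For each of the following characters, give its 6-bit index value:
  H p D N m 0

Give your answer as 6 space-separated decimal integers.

'H': A..Z range, ord('H') − ord('A') = 7
'p': a..z range, 26 + ord('p') − ord('a') = 41
'D': A..Z range, ord('D') − ord('A') = 3
'N': A..Z range, ord('N') − ord('A') = 13
'm': a..z range, 26 + ord('m') − ord('a') = 38
'0': 0..9 range, 52 + ord('0') − ord('0') = 52

Answer: 7 41 3 13 38 52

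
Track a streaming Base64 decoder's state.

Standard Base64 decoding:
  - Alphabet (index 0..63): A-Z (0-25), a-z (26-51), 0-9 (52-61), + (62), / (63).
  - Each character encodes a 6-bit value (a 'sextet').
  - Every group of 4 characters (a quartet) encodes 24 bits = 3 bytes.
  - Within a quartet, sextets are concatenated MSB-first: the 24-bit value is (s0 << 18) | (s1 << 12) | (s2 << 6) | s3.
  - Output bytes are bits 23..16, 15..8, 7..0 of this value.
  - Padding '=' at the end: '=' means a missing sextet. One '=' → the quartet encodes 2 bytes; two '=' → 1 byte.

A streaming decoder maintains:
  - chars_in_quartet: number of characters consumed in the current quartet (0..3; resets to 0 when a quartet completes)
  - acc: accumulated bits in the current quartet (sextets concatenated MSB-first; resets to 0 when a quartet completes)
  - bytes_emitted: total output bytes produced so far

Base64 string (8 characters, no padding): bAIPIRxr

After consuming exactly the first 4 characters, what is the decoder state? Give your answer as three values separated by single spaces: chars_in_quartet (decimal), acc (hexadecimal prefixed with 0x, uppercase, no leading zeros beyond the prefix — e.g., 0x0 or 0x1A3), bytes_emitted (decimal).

Answer: 0 0x0 3

Derivation:
After char 0 ('b'=27): chars_in_quartet=1 acc=0x1B bytes_emitted=0
After char 1 ('A'=0): chars_in_quartet=2 acc=0x6C0 bytes_emitted=0
After char 2 ('I'=8): chars_in_quartet=3 acc=0x1B008 bytes_emitted=0
After char 3 ('P'=15): chars_in_quartet=4 acc=0x6C020F -> emit 6C 02 0F, reset; bytes_emitted=3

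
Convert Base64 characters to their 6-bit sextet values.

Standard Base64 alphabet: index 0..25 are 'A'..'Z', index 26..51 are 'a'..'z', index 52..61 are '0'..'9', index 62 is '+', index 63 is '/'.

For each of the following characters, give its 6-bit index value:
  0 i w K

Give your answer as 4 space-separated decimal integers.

'0': 0..9 range, 52 + ord('0') − ord('0') = 52
'i': a..z range, 26 + ord('i') − ord('a') = 34
'w': a..z range, 26 + ord('w') − ord('a') = 48
'K': A..Z range, ord('K') − ord('A') = 10

Answer: 52 34 48 10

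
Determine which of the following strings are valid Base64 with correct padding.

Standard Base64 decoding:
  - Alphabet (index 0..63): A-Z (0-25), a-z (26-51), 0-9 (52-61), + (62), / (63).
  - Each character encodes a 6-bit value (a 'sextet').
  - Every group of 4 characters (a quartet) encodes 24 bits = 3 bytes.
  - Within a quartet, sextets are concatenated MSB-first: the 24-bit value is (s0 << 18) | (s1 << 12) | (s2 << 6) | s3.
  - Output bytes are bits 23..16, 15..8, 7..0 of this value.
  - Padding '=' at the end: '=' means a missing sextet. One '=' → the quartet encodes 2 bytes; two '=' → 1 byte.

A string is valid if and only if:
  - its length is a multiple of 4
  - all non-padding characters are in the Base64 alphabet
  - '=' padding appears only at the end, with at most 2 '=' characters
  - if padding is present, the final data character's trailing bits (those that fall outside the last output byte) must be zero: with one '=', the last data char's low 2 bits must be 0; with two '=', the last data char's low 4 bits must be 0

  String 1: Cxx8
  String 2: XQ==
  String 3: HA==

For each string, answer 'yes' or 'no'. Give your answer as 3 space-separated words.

Answer: yes yes yes

Derivation:
String 1: 'Cxx8' → valid
String 2: 'XQ==' → valid
String 3: 'HA==' → valid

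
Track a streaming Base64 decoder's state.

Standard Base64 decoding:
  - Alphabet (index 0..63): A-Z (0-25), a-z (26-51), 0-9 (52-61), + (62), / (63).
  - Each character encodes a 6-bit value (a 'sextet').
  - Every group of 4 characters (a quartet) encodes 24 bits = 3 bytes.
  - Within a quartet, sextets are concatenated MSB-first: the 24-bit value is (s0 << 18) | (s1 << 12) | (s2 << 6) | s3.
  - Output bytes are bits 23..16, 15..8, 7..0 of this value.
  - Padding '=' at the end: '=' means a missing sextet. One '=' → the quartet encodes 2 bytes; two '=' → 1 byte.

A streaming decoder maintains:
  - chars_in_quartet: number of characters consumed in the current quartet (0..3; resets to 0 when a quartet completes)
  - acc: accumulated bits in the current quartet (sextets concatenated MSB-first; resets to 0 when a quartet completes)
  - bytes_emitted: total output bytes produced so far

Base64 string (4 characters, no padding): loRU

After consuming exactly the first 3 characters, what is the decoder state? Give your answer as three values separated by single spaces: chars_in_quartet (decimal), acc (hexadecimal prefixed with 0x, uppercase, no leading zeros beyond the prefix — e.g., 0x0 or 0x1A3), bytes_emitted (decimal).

Answer: 3 0x25A11 0

Derivation:
After char 0 ('l'=37): chars_in_quartet=1 acc=0x25 bytes_emitted=0
After char 1 ('o'=40): chars_in_quartet=2 acc=0x968 bytes_emitted=0
After char 2 ('R'=17): chars_in_quartet=3 acc=0x25A11 bytes_emitted=0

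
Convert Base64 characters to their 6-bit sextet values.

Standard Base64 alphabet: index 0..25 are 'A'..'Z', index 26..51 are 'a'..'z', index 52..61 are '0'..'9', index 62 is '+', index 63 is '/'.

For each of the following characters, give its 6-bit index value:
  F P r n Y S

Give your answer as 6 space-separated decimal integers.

'F': A..Z range, ord('F') − ord('A') = 5
'P': A..Z range, ord('P') − ord('A') = 15
'r': a..z range, 26 + ord('r') − ord('a') = 43
'n': a..z range, 26 + ord('n') − ord('a') = 39
'Y': A..Z range, ord('Y') − ord('A') = 24
'S': A..Z range, ord('S') − ord('A') = 18

Answer: 5 15 43 39 24 18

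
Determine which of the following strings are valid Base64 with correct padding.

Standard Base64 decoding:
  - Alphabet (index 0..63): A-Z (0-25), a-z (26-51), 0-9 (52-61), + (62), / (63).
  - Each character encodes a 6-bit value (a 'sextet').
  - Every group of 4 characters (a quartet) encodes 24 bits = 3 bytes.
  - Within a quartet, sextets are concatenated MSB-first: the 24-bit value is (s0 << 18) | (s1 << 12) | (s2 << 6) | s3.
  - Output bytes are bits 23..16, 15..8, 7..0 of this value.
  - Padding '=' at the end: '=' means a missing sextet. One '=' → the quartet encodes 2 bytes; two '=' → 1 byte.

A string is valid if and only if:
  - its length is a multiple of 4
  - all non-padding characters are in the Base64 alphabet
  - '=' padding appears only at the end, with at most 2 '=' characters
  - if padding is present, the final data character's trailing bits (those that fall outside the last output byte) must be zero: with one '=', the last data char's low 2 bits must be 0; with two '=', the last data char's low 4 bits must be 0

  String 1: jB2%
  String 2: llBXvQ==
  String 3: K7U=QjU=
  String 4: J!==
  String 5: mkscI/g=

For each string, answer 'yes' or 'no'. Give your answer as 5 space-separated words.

Answer: no yes no no yes

Derivation:
String 1: 'jB2%' → invalid (bad char(s): ['%'])
String 2: 'llBXvQ==' → valid
String 3: 'K7U=QjU=' → invalid (bad char(s): ['=']; '=' in middle)
String 4: 'J!==' → invalid (bad char(s): ['!'])
String 5: 'mkscI/g=' → valid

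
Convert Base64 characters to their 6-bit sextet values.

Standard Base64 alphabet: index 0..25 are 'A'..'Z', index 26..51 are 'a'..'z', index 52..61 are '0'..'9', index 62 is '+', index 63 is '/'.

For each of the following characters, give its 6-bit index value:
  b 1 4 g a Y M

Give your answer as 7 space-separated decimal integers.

Answer: 27 53 56 32 26 24 12

Derivation:
'b': a..z range, 26 + ord('b') − ord('a') = 27
'1': 0..9 range, 52 + ord('1') − ord('0') = 53
'4': 0..9 range, 52 + ord('4') − ord('0') = 56
'g': a..z range, 26 + ord('g') − ord('a') = 32
'a': a..z range, 26 + ord('a') − ord('a') = 26
'Y': A..Z range, ord('Y') − ord('A') = 24
'M': A..Z range, ord('M') − ord('A') = 12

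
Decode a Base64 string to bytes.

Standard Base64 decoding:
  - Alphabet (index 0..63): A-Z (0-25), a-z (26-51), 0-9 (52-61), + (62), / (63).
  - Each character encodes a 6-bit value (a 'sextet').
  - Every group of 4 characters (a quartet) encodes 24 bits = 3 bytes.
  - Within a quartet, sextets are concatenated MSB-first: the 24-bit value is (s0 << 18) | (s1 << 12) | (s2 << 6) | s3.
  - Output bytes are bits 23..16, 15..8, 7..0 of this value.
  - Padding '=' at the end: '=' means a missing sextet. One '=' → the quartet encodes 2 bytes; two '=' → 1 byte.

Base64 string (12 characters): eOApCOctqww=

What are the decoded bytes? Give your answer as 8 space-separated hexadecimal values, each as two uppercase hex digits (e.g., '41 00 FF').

After char 0 ('e'=30): chars_in_quartet=1 acc=0x1E bytes_emitted=0
After char 1 ('O'=14): chars_in_quartet=2 acc=0x78E bytes_emitted=0
After char 2 ('A'=0): chars_in_quartet=3 acc=0x1E380 bytes_emitted=0
After char 3 ('p'=41): chars_in_quartet=4 acc=0x78E029 -> emit 78 E0 29, reset; bytes_emitted=3
After char 4 ('C'=2): chars_in_quartet=1 acc=0x2 bytes_emitted=3
After char 5 ('O'=14): chars_in_quartet=2 acc=0x8E bytes_emitted=3
After char 6 ('c'=28): chars_in_quartet=3 acc=0x239C bytes_emitted=3
After char 7 ('t'=45): chars_in_quartet=4 acc=0x8E72D -> emit 08 E7 2D, reset; bytes_emitted=6
After char 8 ('q'=42): chars_in_quartet=1 acc=0x2A bytes_emitted=6
After char 9 ('w'=48): chars_in_quartet=2 acc=0xAB0 bytes_emitted=6
After char 10 ('w'=48): chars_in_quartet=3 acc=0x2AC30 bytes_emitted=6
Padding '=': partial quartet acc=0x2AC30 -> emit AB 0C; bytes_emitted=8

Answer: 78 E0 29 08 E7 2D AB 0C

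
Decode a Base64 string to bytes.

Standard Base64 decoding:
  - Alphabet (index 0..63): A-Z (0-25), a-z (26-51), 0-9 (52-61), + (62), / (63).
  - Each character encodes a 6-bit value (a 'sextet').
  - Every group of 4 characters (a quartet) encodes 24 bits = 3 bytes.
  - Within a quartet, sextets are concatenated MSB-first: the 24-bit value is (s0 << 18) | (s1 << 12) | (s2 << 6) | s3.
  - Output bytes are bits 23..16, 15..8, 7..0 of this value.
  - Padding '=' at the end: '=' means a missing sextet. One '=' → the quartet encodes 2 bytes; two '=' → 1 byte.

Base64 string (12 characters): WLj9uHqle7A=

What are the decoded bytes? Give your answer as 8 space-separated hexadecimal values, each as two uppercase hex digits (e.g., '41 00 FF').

Answer: 58 B8 FD B8 7A A5 7B B0

Derivation:
After char 0 ('W'=22): chars_in_quartet=1 acc=0x16 bytes_emitted=0
After char 1 ('L'=11): chars_in_quartet=2 acc=0x58B bytes_emitted=0
After char 2 ('j'=35): chars_in_quartet=3 acc=0x162E3 bytes_emitted=0
After char 3 ('9'=61): chars_in_quartet=4 acc=0x58B8FD -> emit 58 B8 FD, reset; bytes_emitted=3
After char 4 ('u'=46): chars_in_quartet=1 acc=0x2E bytes_emitted=3
After char 5 ('H'=7): chars_in_quartet=2 acc=0xB87 bytes_emitted=3
After char 6 ('q'=42): chars_in_quartet=3 acc=0x2E1EA bytes_emitted=3
After char 7 ('l'=37): chars_in_quartet=4 acc=0xB87AA5 -> emit B8 7A A5, reset; bytes_emitted=6
After char 8 ('e'=30): chars_in_quartet=1 acc=0x1E bytes_emitted=6
After char 9 ('7'=59): chars_in_quartet=2 acc=0x7BB bytes_emitted=6
After char 10 ('A'=0): chars_in_quartet=3 acc=0x1EEC0 bytes_emitted=6
Padding '=': partial quartet acc=0x1EEC0 -> emit 7B B0; bytes_emitted=8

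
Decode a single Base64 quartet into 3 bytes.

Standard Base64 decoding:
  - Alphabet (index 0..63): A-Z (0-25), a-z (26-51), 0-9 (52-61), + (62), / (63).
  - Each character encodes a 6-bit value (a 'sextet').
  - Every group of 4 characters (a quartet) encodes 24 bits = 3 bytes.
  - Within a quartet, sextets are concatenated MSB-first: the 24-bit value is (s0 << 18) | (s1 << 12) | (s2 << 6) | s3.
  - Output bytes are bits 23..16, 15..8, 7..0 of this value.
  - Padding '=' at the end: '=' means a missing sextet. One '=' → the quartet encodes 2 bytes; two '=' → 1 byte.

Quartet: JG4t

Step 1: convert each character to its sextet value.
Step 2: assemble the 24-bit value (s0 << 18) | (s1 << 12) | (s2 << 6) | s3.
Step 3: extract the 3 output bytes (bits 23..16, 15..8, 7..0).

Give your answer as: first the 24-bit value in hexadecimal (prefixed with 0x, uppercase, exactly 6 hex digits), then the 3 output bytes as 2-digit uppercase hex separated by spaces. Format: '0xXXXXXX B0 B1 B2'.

Answer: 0x246E2D 24 6E 2D

Derivation:
Sextets: J=9, G=6, 4=56, t=45
24-bit: (9<<18) | (6<<12) | (56<<6) | 45
      = 0x240000 | 0x006000 | 0x000E00 | 0x00002D
      = 0x246E2D
Bytes: (v>>16)&0xFF=24, (v>>8)&0xFF=6E, v&0xFF=2D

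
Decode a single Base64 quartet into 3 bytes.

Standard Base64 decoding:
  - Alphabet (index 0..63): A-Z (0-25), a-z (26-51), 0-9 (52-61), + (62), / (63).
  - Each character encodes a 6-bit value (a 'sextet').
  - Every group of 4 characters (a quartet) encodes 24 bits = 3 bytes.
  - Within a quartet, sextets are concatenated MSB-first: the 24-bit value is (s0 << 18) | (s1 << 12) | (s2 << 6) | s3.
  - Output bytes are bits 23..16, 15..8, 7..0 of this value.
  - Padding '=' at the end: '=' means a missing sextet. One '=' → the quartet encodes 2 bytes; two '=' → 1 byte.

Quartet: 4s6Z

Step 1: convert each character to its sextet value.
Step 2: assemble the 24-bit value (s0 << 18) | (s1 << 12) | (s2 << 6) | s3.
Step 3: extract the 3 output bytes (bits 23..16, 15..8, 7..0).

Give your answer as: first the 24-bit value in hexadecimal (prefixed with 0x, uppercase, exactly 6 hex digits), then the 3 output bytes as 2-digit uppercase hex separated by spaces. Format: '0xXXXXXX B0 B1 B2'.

Answer: 0xE2CE99 E2 CE 99

Derivation:
Sextets: 4=56, s=44, 6=58, Z=25
24-bit: (56<<18) | (44<<12) | (58<<6) | 25
      = 0xE00000 | 0x02C000 | 0x000E80 | 0x000019
      = 0xE2CE99
Bytes: (v>>16)&0xFF=E2, (v>>8)&0xFF=CE, v&0xFF=99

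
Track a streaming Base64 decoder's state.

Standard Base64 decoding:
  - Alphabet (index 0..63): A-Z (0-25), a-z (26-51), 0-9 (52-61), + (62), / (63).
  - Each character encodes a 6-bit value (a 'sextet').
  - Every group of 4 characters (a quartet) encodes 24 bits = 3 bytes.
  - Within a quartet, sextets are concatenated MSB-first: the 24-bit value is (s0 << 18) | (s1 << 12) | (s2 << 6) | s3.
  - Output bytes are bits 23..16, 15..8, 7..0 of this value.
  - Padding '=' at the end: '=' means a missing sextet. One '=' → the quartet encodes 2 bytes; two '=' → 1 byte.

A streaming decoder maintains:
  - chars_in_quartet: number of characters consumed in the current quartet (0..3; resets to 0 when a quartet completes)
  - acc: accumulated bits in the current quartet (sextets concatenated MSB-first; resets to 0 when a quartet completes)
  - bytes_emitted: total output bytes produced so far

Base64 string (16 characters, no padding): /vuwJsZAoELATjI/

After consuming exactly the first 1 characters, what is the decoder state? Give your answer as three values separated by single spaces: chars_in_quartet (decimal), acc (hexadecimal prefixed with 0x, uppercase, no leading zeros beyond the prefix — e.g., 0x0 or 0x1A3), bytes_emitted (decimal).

After char 0 ('/'=63): chars_in_quartet=1 acc=0x3F bytes_emitted=0

Answer: 1 0x3F 0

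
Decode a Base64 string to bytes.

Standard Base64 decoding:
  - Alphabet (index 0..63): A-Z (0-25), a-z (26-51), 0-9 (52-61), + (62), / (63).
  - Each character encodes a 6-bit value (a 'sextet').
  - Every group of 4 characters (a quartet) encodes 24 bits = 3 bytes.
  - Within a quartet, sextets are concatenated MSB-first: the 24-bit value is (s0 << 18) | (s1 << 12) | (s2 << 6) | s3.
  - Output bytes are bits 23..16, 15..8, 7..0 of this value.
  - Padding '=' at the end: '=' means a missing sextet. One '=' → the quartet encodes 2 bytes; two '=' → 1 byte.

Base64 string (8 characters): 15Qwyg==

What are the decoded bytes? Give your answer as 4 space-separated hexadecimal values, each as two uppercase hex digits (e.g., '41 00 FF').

After char 0 ('1'=53): chars_in_quartet=1 acc=0x35 bytes_emitted=0
After char 1 ('5'=57): chars_in_quartet=2 acc=0xD79 bytes_emitted=0
After char 2 ('Q'=16): chars_in_quartet=3 acc=0x35E50 bytes_emitted=0
After char 3 ('w'=48): chars_in_quartet=4 acc=0xD79430 -> emit D7 94 30, reset; bytes_emitted=3
After char 4 ('y'=50): chars_in_quartet=1 acc=0x32 bytes_emitted=3
After char 5 ('g'=32): chars_in_quartet=2 acc=0xCA0 bytes_emitted=3
Padding '==': partial quartet acc=0xCA0 -> emit CA; bytes_emitted=4

Answer: D7 94 30 CA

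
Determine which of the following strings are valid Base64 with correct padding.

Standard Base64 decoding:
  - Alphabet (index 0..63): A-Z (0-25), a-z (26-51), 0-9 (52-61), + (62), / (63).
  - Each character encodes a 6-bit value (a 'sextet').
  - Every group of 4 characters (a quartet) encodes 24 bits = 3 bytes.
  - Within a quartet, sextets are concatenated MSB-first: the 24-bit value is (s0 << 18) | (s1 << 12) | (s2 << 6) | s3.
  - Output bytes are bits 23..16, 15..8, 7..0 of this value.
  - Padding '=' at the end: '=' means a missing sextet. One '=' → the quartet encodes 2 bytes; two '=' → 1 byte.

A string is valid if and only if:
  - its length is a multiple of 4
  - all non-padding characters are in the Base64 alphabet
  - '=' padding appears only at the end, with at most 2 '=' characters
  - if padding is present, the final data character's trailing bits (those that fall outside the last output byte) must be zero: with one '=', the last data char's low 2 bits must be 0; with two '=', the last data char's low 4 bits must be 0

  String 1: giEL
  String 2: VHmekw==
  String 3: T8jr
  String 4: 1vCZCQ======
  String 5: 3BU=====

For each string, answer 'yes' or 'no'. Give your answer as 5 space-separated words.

String 1: 'giEL' → valid
String 2: 'VHmekw==' → valid
String 3: 'T8jr' → valid
String 4: '1vCZCQ======' → invalid (6 pad chars (max 2))
String 5: '3BU=====' → invalid (5 pad chars (max 2))

Answer: yes yes yes no no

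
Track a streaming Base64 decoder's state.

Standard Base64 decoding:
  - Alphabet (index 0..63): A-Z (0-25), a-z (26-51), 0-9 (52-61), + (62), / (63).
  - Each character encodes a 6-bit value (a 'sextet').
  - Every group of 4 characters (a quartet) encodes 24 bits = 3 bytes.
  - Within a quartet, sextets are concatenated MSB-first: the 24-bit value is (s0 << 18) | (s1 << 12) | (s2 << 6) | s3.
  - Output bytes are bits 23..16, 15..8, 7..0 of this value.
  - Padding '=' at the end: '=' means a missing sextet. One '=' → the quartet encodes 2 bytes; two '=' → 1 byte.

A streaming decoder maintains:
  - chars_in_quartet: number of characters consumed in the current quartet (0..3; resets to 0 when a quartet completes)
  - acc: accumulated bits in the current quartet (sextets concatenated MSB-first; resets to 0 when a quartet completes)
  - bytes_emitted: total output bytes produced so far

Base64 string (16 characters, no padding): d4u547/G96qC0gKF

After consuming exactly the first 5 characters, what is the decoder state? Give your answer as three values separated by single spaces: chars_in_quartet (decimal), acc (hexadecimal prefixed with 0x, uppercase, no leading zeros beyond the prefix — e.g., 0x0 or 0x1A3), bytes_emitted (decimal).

After char 0 ('d'=29): chars_in_quartet=1 acc=0x1D bytes_emitted=0
After char 1 ('4'=56): chars_in_quartet=2 acc=0x778 bytes_emitted=0
After char 2 ('u'=46): chars_in_quartet=3 acc=0x1DE2E bytes_emitted=0
After char 3 ('5'=57): chars_in_quartet=4 acc=0x778BB9 -> emit 77 8B B9, reset; bytes_emitted=3
After char 4 ('4'=56): chars_in_quartet=1 acc=0x38 bytes_emitted=3

Answer: 1 0x38 3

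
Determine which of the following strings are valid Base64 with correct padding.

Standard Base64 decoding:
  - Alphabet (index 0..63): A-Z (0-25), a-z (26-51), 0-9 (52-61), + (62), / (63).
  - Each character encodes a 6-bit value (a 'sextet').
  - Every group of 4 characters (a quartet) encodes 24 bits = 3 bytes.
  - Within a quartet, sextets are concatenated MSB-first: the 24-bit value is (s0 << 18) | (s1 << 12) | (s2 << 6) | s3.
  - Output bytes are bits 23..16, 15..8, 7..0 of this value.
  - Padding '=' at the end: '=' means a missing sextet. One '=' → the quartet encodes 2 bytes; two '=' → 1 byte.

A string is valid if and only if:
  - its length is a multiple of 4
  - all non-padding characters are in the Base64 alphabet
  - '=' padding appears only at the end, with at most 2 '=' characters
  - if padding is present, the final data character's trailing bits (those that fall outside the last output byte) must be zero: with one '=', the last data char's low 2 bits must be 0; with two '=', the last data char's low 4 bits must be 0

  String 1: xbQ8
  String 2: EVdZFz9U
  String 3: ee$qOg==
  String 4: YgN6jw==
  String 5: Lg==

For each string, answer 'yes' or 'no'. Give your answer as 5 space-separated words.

String 1: 'xbQ8' → valid
String 2: 'EVdZFz9U' → valid
String 3: 'ee$qOg==' → invalid (bad char(s): ['$'])
String 4: 'YgN6jw==' → valid
String 5: 'Lg==' → valid

Answer: yes yes no yes yes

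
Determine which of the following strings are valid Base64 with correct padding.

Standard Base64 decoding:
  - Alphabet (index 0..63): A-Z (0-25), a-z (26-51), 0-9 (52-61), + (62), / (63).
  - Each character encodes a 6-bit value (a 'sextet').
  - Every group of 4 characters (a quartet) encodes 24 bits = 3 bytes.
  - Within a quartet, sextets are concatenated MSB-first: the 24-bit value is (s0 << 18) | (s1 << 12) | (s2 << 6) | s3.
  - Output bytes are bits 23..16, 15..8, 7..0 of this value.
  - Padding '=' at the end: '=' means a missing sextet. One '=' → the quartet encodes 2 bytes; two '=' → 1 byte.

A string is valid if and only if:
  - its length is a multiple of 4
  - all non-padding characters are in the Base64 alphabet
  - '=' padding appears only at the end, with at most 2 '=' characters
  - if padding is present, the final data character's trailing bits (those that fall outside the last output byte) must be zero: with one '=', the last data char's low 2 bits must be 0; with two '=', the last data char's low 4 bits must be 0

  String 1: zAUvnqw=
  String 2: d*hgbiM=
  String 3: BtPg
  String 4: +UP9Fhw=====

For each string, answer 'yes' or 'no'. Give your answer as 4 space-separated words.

String 1: 'zAUvnqw=' → valid
String 2: 'd*hgbiM=' → invalid (bad char(s): ['*'])
String 3: 'BtPg' → valid
String 4: '+UP9Fhw=====' → invalid (5 pad chars (max 2))

Answer: yes no yes no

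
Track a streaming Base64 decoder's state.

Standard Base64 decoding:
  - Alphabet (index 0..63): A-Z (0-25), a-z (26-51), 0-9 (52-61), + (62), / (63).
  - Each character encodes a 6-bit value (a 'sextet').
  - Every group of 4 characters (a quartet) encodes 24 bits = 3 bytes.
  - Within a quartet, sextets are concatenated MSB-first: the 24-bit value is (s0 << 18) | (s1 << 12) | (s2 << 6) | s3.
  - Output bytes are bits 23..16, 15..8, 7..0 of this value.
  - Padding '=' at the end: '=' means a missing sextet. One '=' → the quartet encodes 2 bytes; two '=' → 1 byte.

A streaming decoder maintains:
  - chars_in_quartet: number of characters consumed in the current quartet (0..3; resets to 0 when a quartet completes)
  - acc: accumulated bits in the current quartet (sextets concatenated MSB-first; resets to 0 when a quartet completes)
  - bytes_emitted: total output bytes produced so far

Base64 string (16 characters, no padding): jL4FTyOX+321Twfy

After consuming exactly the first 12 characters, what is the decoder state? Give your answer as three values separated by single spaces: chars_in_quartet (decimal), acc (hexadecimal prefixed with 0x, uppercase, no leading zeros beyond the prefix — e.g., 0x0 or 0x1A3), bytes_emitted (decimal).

After char 0 ('j'=35): chars_in_quartet=1 acc=0x23 bytes_emitted=0
After char 1 ('L'=11): chars_in_quartet=2 acc=0x8CB bytes_emitted=0
After char 2 ('4'=56): chars_in_quartet=3 acc=0x232F8 bytes_emitted=0
After char 3 ('F'=5): chars_in_quartet=4 acc=0x8CBE05 -> emit 8C BE 05, reset; bytes_emitted=3
After char 4 ('T'=19): chars_in_quartet=1 acc=0x13 bytes_emitted=3
After char 5 ('y'=50): chars_in_quartet=2 acc=0x4F2 bytes_emitted=3
After char 6 ('O'=14): chars_in_quartet=3 acc=0x13C8E bytes_emitted=3
After char 7 ('X'=23): chars_in_quartet=4 acc=0x4F2397 -> emit 4F 23 97, reset; bytes_emitted=6
After char 8 ('+'=62): chars_in_quartet=1 acc=0x3E bytes_emitted=6
After char 9 ('3'=55): chars_in_quartet=2 acc=0xFB7 bytes_emitted=6
After char 10 ('2'=54): chars_in_quartet=3 acc=0x3EDF6 bytes_emitted=6
After char 11 ('1'=53): chars_in_quartet=4 acc=0xFB7DB5 -> emit FB 7D B5, reset; bytes_emitted=9

Answer: 0 0x0 9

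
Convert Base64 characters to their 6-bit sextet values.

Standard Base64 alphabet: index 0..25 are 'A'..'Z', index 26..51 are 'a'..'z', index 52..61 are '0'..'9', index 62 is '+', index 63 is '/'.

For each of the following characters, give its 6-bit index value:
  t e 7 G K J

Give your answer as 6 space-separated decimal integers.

't': a..z range, 26 + ord('t') − ord('a') = 45
'e': a..z range, 26 + ord('e') − ord('a') = 30
'7': 0..9 range, 52 + ord('7') − ord('0') = 59
'G': A..Z range, ord('G') − ord('A') = 6
'K': A..Z range, ord('K') − ord('A') = 10
'J': A..Z range, ord('J') − ord('A') = 9

Answer: 45 30 59 6 10 9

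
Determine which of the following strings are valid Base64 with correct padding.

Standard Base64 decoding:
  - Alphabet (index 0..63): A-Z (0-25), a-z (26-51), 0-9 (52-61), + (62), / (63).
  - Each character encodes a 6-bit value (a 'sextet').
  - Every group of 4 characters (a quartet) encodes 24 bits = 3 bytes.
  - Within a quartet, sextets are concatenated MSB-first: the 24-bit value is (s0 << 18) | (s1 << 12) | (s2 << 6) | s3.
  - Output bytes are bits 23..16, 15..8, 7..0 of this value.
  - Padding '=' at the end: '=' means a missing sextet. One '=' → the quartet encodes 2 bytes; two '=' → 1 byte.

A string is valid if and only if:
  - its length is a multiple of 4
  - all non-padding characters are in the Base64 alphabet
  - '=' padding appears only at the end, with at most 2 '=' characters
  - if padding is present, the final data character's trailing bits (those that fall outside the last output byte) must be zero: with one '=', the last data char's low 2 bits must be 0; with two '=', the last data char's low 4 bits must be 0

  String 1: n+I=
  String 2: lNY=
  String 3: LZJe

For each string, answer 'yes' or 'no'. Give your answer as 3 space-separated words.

String 1: 'n+I=' → valid
String 2: 'lNY=' → valid
String 3: 'LZJe' → valid

Answer: yes yes yes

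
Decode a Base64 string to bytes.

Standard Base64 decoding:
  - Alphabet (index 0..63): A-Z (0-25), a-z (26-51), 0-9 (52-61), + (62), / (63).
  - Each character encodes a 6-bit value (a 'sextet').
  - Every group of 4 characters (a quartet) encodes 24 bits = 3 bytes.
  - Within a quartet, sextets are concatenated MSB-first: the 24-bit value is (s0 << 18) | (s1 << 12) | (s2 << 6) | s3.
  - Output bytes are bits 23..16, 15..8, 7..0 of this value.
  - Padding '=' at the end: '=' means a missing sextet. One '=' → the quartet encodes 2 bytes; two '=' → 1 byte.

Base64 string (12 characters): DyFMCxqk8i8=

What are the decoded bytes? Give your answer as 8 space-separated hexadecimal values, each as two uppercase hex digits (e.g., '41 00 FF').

After char 0 ('D'=3): chars_in_quartet=1 acc=0x3 bytes_emitted=0
After char 1 ('y'=50): chars_in_quartet=2 acc=0xF2 bytes_emitted=0
After char 2 ('F'=5): chars_in_quartet=3 acc=0x3C85 bytes_emitted=0
After char 3 ('M'=12): chars_in_quartet=4 acc=0xF214C -> emit 0F 21 4C, reset; bytes_emitted=3
After char 4 ('C'=2): chars_in_quartet=1 acc=0x2 bytes_emitted=3
After char 5 ('x'=49): chars_in_quartet=2 acc=0xB1 bytes_emitted=3
After char 6 ('q'=42): chars_in_quartet=3 acc=0x2C6A bytes_emitted=3
After char 7 ('k'=36): chars_in_quartet=4 acc=0xB1AA4 -> emit 0B 1A A4, reset; bytes_emitted=6
After char 8 ('8'=60): chars_in_quartet=1 acc=0x3C bytes_emitted=6
After char 9 ('i'=34): chars_in_quartet=2 acc=0xF22 bytes_emitted=6
After char 10 ('8'=60): chars_in_quartet=3 acc=0x3C8BC bytes_emitted=6
Padding '=': partial quartet acc=0x3C8BC -> emit F2 2F; bytes_emitted=8

Answer: 0F 21 4C 0B 1A A4 F2 2F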